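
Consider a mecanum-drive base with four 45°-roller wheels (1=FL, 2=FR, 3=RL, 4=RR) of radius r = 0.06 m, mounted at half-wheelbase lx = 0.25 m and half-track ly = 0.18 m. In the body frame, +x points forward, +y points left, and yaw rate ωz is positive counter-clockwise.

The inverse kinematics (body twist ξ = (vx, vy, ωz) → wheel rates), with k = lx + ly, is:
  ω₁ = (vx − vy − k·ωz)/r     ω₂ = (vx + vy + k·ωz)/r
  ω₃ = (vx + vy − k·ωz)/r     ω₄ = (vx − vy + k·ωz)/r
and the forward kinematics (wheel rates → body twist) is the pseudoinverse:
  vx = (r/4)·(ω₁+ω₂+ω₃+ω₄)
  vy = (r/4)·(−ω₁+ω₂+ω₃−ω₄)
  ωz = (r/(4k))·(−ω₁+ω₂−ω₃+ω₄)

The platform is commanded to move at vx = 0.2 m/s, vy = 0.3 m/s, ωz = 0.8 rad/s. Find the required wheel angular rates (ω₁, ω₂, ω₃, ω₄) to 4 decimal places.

(-7.4000, 14.0667, 2.6000, 4.0667)

k = lx + ly = 0.25 + 0.18 = 0.4300;  k·ωz = 0.4300·0.8 = 0.3440
ω₁ (FL) = (vx − vy − k·ωz)/r = -0.4440/0.06 = -7.4000
ω₂ (FR) = (vx + vy + k·ωz)/r = 0.8440/0.06 = 14.0667
ω₃ (RL) = (vx + vy − k·ωz)/r = 0.1560/0.06 = 2.6000
ω₄ (RR) = (vx − vy + k·ωz)/r = 0.2440/0.06 = 4.0667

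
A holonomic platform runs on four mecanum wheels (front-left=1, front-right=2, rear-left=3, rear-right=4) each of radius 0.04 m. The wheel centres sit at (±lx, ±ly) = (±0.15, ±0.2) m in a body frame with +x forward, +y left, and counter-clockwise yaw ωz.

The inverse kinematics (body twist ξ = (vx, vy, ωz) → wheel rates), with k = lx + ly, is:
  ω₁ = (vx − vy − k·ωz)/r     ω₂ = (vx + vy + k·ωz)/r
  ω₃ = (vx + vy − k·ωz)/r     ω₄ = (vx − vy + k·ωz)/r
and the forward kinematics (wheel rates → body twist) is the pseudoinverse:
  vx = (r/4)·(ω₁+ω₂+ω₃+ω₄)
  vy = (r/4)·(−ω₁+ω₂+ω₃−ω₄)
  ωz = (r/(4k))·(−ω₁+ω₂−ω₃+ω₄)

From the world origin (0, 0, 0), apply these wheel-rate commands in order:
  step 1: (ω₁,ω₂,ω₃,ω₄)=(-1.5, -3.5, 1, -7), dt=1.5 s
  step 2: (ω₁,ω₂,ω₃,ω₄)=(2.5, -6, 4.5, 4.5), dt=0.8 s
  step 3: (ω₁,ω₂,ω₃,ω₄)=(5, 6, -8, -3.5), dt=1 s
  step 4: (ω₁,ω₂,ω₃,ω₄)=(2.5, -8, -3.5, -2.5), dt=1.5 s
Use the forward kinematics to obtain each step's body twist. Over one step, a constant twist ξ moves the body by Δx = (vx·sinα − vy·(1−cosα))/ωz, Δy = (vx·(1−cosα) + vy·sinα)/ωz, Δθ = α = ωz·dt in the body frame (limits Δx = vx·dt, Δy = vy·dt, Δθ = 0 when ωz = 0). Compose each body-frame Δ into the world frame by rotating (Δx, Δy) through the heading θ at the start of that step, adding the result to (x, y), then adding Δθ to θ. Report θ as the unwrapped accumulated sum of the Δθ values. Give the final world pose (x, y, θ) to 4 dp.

(-0.4001, -0.0141, -0.8729)

step 1: ξ=(vx,vy,ωz)=(-0.1100, 0.0600, -0.2857), dt=1.5 → body Δ=(-0.1410, 0.1221, -0.4286) → world pose (-0.1410, 0.1221, -0.4286)
step 2: ξ=(vx,vy,ωz)=(0.0550, -0.0850, -0.2429), dt=0.8 → body Δ=(0.0371, -0.0718, -0.1943) → world pose (-0.1371, 0.0413, -0.6229)
step 3: ξ=(vx,vy,ωz)=(-0.0050, -0.0350, 0.1571), dt=1.0 → body Δ=(-0.0022, -0.0352, 0.1571) → world pose (-0.1595, 0.0140, -0.4657)
step 4: ξ=(vx,vy,ωz)=(-0.1150, -0.1150, -0.2714), dt=1.5 → body Δ=(-0.2024, -0.1331, -0.4071) → world pose (-0.4001, -0.0141, -0.8729)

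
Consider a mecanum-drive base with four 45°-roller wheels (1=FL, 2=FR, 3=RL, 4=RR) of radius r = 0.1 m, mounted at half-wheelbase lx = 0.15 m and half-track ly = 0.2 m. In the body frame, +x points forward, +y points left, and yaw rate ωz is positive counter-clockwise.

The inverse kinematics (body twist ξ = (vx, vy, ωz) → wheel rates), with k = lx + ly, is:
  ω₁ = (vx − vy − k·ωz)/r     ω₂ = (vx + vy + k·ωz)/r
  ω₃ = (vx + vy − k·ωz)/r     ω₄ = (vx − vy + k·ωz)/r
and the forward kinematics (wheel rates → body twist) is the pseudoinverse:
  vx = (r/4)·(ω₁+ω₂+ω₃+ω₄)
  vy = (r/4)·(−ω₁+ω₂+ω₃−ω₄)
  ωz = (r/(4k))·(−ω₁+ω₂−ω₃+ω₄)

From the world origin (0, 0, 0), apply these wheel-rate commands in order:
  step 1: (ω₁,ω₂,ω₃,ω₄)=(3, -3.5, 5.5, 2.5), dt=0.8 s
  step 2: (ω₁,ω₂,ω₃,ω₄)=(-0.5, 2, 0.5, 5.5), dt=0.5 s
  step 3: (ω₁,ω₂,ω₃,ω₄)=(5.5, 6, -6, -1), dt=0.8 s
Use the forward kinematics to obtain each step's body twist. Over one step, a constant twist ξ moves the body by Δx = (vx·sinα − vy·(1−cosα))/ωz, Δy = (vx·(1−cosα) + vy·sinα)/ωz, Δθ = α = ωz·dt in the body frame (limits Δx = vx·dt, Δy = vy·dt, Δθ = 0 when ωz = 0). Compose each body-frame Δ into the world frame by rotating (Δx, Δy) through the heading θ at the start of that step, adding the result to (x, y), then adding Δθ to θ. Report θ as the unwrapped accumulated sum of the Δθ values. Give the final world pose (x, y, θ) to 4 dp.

step 1: ξ=(vx,vy,ωz)=(0.1875, -0.0875, -0.6786), dt=0.8 → body Δ=(0.1242, -0.1063, -0.5429) → world pose (0.1242, -0.1063, -0.5429)
step 2: ξ=(vx,vy,ωz)=(0.1875, -0.0625, 0.5357), dt=0.5 → body Δ=(0.0968, -0.0184, 0.2679) → world pose (0.1976, -0.1721, -0.2750)
step 3: ξ=(vx,vy,ωz)=(0.1125, -0.1125, 0.3929), dt=0.8 → body Δ=(0.1026, -0.0745, 0.3143) → world pose (0.2760, -0.2716, 0.0393)

(0.2760, -0.2716, 0.0393)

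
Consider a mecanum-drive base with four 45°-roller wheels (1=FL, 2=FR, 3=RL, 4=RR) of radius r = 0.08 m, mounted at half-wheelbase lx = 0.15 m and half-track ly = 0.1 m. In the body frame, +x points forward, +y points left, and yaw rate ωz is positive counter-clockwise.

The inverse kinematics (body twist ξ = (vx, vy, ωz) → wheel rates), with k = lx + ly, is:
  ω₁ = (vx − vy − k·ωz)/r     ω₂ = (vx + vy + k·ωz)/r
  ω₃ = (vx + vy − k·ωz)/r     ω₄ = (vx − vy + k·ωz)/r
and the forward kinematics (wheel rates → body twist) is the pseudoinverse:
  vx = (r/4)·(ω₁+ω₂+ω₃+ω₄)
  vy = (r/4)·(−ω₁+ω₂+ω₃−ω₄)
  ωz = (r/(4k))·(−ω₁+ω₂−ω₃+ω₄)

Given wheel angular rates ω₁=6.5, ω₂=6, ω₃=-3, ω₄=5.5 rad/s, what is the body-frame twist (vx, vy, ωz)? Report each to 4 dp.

(0.3000, -0.1800, 0.6400)

k = lx + ly = 0.15 + 0.1 = 0.2500
ω₁+ω₂+ω₃+ω₄ = 15.0000  →  vx = (0.08/4)·15.0000 = 0.3000
−ω₁+ω₂+ω₃−ω₄ = -9.0000  →  vy = (0.08/4)·-9.0000 = -0.1800
−ω₁+ω₂−ω₃+ω₄ = 8.0000  →  ωz = (0.08/1.0000)·8.0000 = 0.6400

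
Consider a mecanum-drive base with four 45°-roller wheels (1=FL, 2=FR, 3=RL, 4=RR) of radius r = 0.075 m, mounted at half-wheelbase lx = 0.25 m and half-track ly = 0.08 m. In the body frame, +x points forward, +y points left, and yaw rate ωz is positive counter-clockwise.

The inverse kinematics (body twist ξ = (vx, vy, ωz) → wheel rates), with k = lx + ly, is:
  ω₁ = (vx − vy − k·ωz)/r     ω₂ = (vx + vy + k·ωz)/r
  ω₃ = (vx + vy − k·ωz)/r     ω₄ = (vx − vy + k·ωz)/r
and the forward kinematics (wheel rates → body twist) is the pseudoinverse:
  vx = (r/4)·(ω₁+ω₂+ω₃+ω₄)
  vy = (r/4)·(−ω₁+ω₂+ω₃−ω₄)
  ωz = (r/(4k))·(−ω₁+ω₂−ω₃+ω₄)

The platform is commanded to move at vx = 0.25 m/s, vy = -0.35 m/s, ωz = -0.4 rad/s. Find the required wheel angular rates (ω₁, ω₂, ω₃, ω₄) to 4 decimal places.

(9.7600, -3.0933, 0.4267, 6.2400)

k = lx + ly = 0.25 + 0.08 = 0.3300;  k·ωz = 0.3300·-0.4 = -0.1320
ω₁ (FL) = (vx − vy − k·ωz)/r = 0.7320/0.075 = 9.7600
ω₂ (FR) = (vx + vy + k·ωz)/r = -0.2320/0.075 = -3.0933
ω₃ (RL) = (vx + vy − k·ωz)/r = 0.0320/0.075 = 0.4267
ω₄ (RR) = (vx − vy + k·ωz)/r = 0.4680/0.075 = 6.2400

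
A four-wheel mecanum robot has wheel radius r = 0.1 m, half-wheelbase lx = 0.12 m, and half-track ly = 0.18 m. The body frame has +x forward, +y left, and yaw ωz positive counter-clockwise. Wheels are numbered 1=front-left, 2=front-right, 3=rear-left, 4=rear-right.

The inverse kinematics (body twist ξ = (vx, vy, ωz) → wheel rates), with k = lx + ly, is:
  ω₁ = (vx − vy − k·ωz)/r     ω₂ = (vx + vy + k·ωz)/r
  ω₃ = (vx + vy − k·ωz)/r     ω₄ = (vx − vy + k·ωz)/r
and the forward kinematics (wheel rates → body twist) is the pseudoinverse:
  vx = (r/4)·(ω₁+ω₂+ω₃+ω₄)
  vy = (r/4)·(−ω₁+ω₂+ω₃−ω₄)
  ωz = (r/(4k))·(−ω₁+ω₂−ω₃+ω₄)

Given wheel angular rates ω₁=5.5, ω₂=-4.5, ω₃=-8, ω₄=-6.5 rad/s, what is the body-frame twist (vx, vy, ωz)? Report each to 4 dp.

k = lx + ly = 0.12 + 0.18 = 0.3000
ω₁+ω₂+ω₃+ω₄ = -13.5000  →  vx = (0.1/4)·-13.5000 = -0.3375
−ω₁+ω₂+ω₃−ω₄ = -11.5000  →  vy = (0.1/4)·-11.5000 = -0.2875
−ω₁+ω₂−ω₃+ω₄ = -8.5000  →  ωz = (0.1/1.2000)·-8.5000 = -0.7083

(-0.3375, -0.2875, -0.7083)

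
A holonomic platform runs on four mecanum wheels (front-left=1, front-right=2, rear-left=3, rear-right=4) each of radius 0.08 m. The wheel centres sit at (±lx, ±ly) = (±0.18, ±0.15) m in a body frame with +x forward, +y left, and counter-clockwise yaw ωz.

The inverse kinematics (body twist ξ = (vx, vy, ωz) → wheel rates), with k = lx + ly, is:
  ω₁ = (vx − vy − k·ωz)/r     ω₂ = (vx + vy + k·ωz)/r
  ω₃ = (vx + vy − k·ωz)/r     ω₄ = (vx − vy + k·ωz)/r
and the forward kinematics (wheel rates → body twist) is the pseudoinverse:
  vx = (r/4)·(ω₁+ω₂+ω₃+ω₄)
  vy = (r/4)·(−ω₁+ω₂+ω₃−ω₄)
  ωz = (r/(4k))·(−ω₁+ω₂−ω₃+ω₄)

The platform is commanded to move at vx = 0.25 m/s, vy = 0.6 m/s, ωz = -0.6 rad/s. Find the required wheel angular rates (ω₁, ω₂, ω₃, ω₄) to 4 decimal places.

k = lx + ly = 0.18 + 0.15 = 0.3300;  k·ωz = 0.3300·-0.6 = -0.1980
ω₁ (FL) = (vx − vy − k·ωz)/r = -0.1520/0.08 = -1.9000
ω₂ (FR) = (vx + vy + k·ωz)/r = 0.6520/0.08 = 8.1500
ω₃ (RL) = (vx + vy − k·ωz)/r = 1.0480/0.08 = 13.1000
ω₄ (RR) = (vx − vy + k·ωz)/r = -0.5480/0.08 = -6.8500

(-1.9000, 8.1500, 13.1000, -6.8500)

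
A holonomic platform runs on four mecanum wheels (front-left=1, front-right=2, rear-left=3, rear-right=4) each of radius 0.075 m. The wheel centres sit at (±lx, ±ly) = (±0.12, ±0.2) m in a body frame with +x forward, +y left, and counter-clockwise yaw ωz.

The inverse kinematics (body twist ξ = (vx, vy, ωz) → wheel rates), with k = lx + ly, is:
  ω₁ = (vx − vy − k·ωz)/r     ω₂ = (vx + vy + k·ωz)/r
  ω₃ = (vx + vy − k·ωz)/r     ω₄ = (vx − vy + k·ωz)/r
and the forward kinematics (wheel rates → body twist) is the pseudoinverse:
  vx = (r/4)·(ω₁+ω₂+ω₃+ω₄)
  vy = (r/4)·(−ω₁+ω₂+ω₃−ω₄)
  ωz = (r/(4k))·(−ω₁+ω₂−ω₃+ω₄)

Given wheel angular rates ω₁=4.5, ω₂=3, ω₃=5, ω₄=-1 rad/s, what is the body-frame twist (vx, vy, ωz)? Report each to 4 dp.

k = lx + ly = 0.12 + 0.2 = 0.3200
ω₁+ω₂+ω₃+ω₄ = 11.5000  →  vx = (0.075/4)·11.5000 = 0.2156
−ω₁+ω₂+ω₃−ω₄ = 4.5000  →  vy = (0.075/4)·4.5000 = 0.0844
−ω₁+ω₂−ω₃+ω₄ = -7.5000  →  ωz = (0.075/1.2800)·-7.5000 = -0.4395

(0.2156, 0.0844, -0.4395)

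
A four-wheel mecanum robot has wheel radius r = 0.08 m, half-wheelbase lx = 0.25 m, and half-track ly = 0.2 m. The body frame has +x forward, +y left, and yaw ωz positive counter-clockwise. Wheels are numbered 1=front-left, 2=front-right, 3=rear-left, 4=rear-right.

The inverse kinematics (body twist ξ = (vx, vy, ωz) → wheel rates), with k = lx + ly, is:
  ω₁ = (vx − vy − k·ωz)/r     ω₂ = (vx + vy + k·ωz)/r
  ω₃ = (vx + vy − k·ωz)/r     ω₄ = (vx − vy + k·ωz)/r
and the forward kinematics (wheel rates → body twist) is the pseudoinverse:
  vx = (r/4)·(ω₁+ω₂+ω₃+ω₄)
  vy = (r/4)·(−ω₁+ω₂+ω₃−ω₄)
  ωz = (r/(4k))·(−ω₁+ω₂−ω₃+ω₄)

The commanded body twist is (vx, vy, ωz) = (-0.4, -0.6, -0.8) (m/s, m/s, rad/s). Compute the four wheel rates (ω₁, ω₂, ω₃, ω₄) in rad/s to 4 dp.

(7.0000, -17.0000, -8.0000, -2.0000)

k = lx + ly = 0.25 + 0.2 = 0.4500;  k·ωz = 0.4500·-0.8 = -0.3600
ω₁ (FL) = (vx − vy − k·ωz)/r = 0.5600/0.08 = 7.0000
ω₂ (FR) = (vx + vy + k·ωz)/r = -1.3600/0.08 = -17.0000
ω₃ (RL) = (vx + vy − k·ωz)/r = -0.6400/0.08 = -8.0000
ω₄ (RR) = (vx − vy + k·ωz)/r = -0.1600/0.08 = -2.0000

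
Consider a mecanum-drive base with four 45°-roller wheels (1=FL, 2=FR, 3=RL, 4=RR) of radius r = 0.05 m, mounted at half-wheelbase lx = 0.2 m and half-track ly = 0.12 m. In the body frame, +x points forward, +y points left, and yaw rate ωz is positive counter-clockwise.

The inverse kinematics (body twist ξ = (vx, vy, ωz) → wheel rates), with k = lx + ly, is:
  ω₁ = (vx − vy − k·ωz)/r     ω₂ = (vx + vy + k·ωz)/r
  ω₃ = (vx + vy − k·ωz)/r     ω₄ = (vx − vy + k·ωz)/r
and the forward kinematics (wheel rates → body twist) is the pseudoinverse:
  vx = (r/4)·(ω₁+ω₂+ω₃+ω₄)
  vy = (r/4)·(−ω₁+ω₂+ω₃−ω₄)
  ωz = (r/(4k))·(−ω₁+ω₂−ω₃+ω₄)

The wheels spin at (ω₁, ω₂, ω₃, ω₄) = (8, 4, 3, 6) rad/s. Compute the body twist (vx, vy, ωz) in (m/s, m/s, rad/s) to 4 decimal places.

k = lx + ly = 0.2 + 0.12 = 0.3200
ω₁+ω₂+ω₃+ω₄ = 21.0000  →  vx = (0.05/4)·21.0000 = 0.2625
−ω₁+ω₂+ω₃−ω₄ = -7.0000  →  vy = (0.05/4)·-7.0000 = -0.0875
−ω₁+ω₂−ω₃+ω₄ = -1.0000  →  ωz = (0.05/1.2800)·-1.0000 = -0.0391

(0.2625, -0.0875, -0.0391)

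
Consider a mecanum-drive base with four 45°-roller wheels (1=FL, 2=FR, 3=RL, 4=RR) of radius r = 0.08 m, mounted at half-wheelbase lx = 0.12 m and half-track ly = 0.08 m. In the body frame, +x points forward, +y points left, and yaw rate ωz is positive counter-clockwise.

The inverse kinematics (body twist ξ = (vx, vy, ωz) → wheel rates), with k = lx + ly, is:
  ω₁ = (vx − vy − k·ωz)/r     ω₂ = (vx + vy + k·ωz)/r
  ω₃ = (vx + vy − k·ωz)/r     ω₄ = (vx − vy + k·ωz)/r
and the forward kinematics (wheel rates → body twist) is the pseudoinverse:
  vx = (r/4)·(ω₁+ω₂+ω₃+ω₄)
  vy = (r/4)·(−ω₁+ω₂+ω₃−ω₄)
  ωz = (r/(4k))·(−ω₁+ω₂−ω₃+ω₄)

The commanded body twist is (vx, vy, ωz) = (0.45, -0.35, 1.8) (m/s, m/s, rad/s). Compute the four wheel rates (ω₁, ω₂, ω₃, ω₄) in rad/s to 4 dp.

k = lx + ly = 0.12 + 0.08 = 0.2000;  k·ωz = 0.2000·1.8 = 0.3600
ω₁ (FL) = (vx − vy − k·ωz)/r = 0.4400/0.08 = 5.5000
ω₂ (FR) = (vx + vy + k·ωz)/r = 0.4600/0.08 = 5.7500
ω₃ (RL) = (vx + vy − k·ωz)/r = -0.2600/0.08 = -3.2500
ω₄ (RR) = (vx − vy + k·ωz)/r = 1.1600/0.08 = 14.5000

(5.5000, 5.7500, -3.2500, 14.5000)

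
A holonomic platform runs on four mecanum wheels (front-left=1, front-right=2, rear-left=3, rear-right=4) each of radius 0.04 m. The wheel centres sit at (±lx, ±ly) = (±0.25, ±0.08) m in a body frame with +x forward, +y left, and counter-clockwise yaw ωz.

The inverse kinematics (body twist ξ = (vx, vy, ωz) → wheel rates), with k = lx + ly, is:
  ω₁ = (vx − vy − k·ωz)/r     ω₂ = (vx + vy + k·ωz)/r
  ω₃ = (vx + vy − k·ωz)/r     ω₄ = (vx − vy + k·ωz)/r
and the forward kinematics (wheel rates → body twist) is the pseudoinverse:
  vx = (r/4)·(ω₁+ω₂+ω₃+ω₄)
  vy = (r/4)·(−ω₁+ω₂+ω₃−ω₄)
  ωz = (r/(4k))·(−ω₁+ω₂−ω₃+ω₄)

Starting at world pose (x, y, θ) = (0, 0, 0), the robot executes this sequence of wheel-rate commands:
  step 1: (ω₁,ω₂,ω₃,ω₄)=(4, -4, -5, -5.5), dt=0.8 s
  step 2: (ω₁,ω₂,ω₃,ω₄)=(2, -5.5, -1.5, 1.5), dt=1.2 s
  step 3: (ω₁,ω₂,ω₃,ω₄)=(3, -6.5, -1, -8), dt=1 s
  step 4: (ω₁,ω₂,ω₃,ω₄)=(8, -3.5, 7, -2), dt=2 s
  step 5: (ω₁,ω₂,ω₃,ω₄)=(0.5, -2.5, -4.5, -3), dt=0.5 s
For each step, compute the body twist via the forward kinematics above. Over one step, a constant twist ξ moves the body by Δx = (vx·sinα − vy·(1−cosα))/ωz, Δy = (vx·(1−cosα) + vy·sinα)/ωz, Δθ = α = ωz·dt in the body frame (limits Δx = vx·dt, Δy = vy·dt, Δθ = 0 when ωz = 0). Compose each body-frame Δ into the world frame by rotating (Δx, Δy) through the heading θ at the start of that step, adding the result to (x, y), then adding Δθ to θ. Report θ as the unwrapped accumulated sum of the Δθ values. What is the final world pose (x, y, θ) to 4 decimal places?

(-0.3073, -0.2370, -2.1348)

step 1: ξ=(vx,vy,ωz)=(-0.1050, -0.0750, -0.2576), dt=0.8 → body Δ=(-0.0896, -0.0510, -0.2061) → world pose (-0.0896, -0.0510, -0.2061)
step 2: ξ=(vx,vy,ωz)=(-0.0350, -0.1050, -0.1364), dt=1.2 → body Δ=(-0.0521, -0.1220, -0.1636) → world pose (-0.1655, -0.1597, -0.3697)
step 3: ξ=(vx,vy,ωz)=(-0.1250, -0.0250, -0.5000), dt=1.0 → body Δ=(-0.1260, 0.0066, -0.5000) → world pose (-0.2806, -0.1080, -0.8697)
step 4: ξ=(vx,vy,ωz)=(0.0950, -0.0250, -0.6212), dt=2.0 → body Δ=(0.1175, -0.1417, -1.2424) → world pose (-0.3131, -0.2892, -2.1121)
step 5: ξ=(vx,vy,ωz)=(-0.0950, -0.0450, -0.0455), dt=0.5 → body Δ=(-0.0478, -0.0220, -0.0227) → world pose (-0.3073, -0.2370, -2.1348)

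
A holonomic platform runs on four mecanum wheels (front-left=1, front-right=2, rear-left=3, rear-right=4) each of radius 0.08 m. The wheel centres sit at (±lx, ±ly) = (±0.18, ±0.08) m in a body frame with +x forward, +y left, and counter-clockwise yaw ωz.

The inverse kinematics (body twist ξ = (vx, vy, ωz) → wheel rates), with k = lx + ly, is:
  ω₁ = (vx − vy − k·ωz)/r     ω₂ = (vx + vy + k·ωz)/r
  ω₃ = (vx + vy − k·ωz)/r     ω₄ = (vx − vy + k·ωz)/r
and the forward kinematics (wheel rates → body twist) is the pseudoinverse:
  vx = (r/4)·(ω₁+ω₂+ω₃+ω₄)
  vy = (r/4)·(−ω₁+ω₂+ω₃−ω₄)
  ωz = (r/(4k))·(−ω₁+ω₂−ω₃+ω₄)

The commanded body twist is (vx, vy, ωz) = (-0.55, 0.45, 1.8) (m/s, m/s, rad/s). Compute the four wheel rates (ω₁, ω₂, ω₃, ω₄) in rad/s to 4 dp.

(-18.3500, 4.6000, -7.1000, -6.6500)

k = lx + ly = 0.18 + 0.08 = 0.2600;  k·ωz = 0.2600·1.8 = 0.4680
ω₁ (FL) = (vx − vy − k·ωz)/r = -1.4680/0.08 = -18.3500
ω₂ (FR) = (vx + vy + k·ωz)/r = 0.3680/0.08 = 4.6000
ω₃ (RL) = (vx + vy − k·ωz)/r = -0.5680/0.08 = -7.1000
ω₄ (RR) = (vx − vy + k·ωz)/r = -0.5320/0.08 = -6.6500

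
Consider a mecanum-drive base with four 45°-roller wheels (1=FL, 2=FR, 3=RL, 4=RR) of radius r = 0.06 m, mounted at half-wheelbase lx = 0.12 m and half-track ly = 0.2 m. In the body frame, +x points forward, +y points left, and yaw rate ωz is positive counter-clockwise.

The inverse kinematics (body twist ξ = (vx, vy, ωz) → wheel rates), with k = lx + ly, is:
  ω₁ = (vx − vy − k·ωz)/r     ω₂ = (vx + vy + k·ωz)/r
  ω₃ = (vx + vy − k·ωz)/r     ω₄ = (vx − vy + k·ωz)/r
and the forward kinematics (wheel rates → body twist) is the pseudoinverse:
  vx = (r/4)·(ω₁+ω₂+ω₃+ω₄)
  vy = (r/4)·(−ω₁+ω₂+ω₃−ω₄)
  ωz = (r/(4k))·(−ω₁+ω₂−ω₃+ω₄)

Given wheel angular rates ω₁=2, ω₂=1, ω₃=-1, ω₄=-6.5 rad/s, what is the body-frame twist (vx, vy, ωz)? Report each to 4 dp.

k = lx + ly = 0.12 + 0.2 = 0.3200
ω₁+ω₂+ω₃+ω₄ = -4.5000  →  vx = (0.06/4)·-4.5000 = -0.0675
−ω₁+ω₂+ω₃−ω₄ = 4.5000  →  vy = (0.06/4)·4.5000 = 0.0675
−ω₁+ω₂−ω₃+ω₄ = -6.5000  →  ωz = (0.06/1.2800)·-6.5000 = -0.3047

(-0.0675, 0.0675, -0.3047)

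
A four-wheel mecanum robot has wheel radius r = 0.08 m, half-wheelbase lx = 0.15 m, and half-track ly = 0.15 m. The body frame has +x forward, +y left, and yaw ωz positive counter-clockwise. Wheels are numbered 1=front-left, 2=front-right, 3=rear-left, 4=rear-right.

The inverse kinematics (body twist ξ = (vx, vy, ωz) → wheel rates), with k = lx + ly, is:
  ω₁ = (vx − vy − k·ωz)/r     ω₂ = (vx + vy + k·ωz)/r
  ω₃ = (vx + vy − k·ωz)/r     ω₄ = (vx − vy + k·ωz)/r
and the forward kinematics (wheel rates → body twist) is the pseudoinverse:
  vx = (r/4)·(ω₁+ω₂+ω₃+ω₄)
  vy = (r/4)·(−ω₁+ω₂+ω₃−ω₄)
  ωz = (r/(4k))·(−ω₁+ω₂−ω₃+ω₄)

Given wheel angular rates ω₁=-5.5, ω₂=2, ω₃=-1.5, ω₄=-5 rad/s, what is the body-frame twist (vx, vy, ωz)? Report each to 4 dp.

(-0.2000, 0.2200, 0.2667)

k = lx + ly = 0.15 + 0.15 = 0.3000
ω₁+ω₂+ω₃+ω₄ = -10.0000  →  vx = (0.08/4)·-10.0000 = -0.2000
−ω₁+ω₂+ω₃−ω₄ = 11.0000  →  vy = (0.08/4)·11.0000 = 0.2200
−ω₁+ω₂−ω₃+ω₄ = 4.0000  →  ωz = (0.08/1.2000)·4.0000 = 0.2667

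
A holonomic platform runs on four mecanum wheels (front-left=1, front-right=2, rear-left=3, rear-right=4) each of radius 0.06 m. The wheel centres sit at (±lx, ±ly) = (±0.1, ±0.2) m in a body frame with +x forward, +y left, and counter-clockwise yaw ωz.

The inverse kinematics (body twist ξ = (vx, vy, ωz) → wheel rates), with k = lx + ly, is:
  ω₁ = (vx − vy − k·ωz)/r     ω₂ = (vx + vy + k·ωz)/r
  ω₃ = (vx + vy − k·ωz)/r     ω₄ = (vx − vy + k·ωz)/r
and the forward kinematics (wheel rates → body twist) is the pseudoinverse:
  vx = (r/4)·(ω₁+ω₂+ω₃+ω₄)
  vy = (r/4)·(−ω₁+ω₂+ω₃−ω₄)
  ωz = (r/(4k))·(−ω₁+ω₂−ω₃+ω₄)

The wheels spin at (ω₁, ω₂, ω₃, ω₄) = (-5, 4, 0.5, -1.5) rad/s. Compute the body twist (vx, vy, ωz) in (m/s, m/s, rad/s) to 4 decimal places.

(-0.0300, 0.1650, 0.3500)

k = lx + ly = 0.1 + 0.2 = 0.3000
ω₁+ω₂+ω₃+ω₄ = -2.0000  →  vx = (0.06/4)·-2.0000 = -0.0300
−ω₁+ω₂+ω₃−ω₄ = 11.0000  →  vy = (0.06/4)·11.0000 = 0.1650
−ω₁+ω₂−ω₃+ω₄ = 7.0000  →  ωz = (0.06/1.2000)·7.0000 = 0.3500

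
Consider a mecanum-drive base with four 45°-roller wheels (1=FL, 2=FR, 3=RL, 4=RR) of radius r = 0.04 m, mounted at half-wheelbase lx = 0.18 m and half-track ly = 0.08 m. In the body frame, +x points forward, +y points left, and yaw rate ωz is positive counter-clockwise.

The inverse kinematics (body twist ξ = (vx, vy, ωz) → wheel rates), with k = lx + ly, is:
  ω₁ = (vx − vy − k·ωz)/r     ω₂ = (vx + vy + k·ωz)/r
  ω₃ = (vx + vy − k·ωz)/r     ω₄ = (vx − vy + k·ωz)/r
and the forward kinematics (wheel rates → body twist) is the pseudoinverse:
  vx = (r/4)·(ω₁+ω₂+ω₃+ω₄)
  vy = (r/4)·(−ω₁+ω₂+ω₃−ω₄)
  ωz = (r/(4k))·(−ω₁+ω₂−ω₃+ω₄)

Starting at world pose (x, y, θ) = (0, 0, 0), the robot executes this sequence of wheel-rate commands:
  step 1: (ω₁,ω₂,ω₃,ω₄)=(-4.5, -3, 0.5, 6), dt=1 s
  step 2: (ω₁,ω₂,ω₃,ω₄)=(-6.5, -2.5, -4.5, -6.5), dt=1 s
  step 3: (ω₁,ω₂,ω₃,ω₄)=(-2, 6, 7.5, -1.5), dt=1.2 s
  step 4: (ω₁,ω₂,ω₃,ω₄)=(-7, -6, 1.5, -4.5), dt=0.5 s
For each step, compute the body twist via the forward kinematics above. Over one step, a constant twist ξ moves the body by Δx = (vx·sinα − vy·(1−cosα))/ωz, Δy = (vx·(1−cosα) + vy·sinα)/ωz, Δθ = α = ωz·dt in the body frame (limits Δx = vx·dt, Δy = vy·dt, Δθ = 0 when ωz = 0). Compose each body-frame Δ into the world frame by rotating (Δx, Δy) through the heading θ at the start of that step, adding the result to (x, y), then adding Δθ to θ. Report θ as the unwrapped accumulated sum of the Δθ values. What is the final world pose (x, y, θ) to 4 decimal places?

step 1: ξ=(vx,vy,ωz)=(-0.0100, -0.0400, 0.2692), dt=1.0 → body Δ=(-0.0045, -0.0409, 0.2692) → world pose (-0.0045, -0.0409, 0.2692)
step 2: ξ=(vx,vy,ωz)=(-0.2000, 0.0600, 0.0769), dt=1.0 → body Δ=(-0.2021, 0.0523, 0.0769) → world pose (-0.2133, -0.0442, 0.3462)
step 3: ξ=(vx,vy,ωz)=(0.1000, 0.1700, -0.0385), dt=1.2 → body Δ=(0.1247, 0.2012, -0.0462) → world pose (-0.1642, 0.1873, 0.3000)
step 4: ξ=(vx,vy,ωz)=(-0.1600, 0.0700, -0.1923), dt=0.5 → body Δ=(-0.0782, 0.0388, -0.0962) → world pose (-0.2504, 0.2012, 0.2038)

(-0.2504, 0.2012, 0.2038)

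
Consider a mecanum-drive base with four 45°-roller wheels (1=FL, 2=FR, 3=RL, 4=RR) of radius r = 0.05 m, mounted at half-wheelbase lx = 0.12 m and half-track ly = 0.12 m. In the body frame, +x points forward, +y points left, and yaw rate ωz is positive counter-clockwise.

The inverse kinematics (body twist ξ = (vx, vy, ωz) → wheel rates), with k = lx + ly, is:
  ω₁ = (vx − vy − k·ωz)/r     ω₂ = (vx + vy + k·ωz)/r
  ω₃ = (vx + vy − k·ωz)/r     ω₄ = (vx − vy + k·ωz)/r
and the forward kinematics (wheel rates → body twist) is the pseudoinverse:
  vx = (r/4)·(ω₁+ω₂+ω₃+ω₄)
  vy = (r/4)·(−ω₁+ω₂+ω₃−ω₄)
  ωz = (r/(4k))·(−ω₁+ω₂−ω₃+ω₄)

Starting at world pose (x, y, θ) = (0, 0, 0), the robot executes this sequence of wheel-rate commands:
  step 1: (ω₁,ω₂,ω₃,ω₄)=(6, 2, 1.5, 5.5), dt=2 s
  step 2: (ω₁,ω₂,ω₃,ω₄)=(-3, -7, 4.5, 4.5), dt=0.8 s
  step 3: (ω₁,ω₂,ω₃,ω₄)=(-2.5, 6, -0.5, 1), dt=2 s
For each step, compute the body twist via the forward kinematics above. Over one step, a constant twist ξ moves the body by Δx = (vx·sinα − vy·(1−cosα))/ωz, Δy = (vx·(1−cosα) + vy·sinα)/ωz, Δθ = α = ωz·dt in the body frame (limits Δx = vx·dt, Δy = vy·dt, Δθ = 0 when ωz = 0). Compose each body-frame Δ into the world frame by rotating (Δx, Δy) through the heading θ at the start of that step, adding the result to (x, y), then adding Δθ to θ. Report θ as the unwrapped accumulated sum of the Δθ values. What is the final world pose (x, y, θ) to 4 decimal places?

(0.3933, -0.0490, 0.8750)

step 1: ξ=(vx,vy,ωz)=(0.1875, -0.1000, 0.0000), dt=2.0 → body Δ=(0.3750, -0.2000, 0.0000) → world pose (0.3750, -0.2000, 0.0000)
step 2: ξ=(vx,vy,ωz)=(-0.0125, -0.0500, -0.2083), dt=0.8 → body Δ=(-0.0133, -0.0390, -0.1667) → world pose (0.3617, -0.2390, -0.1667)
step 3: ξ=(vx,vy,ωz)=(0.0500, 0.0875, 0.5208), dt=2.0 → body Δ=(-0.0003, 0.1926, 1.0417) → world pose (0.3933, -0.0490, 0.8750)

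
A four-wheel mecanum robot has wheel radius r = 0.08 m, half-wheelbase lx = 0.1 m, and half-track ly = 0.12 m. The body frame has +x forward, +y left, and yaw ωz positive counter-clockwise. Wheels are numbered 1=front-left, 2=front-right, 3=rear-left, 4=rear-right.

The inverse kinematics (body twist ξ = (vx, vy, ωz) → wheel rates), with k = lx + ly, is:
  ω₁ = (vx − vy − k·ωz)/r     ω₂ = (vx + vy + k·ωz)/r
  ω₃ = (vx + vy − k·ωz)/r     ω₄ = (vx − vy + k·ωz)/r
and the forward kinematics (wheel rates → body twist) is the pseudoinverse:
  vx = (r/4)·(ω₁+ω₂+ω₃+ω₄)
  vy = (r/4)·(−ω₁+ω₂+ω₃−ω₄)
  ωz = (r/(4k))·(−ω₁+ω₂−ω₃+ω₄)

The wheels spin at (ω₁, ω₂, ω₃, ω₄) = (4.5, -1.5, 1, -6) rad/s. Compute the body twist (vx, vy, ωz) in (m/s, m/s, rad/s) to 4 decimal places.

k = lx + ly = 0.1 + 0.12 = 0.2200
ω₁+ω₂+ω₃+ω₄ = -2.0000  →  vx = (0.08/4)·-2.0000 = -0.0400
−ω₁+ω₂+ω₃−ω₄ = 1.0000  →  vy = (0.08/4)·1.0000 = 0.0200
−ω₁+ω₂−ω₃+ω₄ = -13.0000  →  ωz = (0.08/0.8800)·-13.0000 = -1.1818

(-0.0400, 0.0200, -1.1818)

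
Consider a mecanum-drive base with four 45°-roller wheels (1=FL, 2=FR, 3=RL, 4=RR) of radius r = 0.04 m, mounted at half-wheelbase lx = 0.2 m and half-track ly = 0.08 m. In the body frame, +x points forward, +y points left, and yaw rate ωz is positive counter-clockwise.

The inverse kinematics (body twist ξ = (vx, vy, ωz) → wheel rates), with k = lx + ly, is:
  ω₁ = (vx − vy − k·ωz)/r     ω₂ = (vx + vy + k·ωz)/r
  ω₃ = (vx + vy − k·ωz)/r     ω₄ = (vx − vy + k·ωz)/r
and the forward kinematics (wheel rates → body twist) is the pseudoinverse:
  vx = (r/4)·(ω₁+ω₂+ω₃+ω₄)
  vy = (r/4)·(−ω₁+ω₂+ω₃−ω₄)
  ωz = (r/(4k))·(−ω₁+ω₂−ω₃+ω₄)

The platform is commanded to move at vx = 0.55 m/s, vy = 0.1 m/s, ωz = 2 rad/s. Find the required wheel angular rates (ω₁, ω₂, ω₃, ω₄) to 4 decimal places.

k = lx + ly = 0.2 + 0.08 = 0.2800;  k·ωz = 0.2800·2 = 0.5600
ω₁ (FL) = (vx − vy − k·ωz)/r = -0.1100/0.04 = -2.7500
ω₂ (FR) = (vx + vy + k·ωz)/r = 1.2100/0.04 = 30.2500
ω₃ (RL) = (vx + vy − k·ωz)/r = 0.0900/0.04 = 2.2500
ω₄ (RR) = (vx − vy + k·ωz)/r = 1.0100/0.04 = 25.2500

(-2.7500, 30.2500, 2.2500, 25.2500)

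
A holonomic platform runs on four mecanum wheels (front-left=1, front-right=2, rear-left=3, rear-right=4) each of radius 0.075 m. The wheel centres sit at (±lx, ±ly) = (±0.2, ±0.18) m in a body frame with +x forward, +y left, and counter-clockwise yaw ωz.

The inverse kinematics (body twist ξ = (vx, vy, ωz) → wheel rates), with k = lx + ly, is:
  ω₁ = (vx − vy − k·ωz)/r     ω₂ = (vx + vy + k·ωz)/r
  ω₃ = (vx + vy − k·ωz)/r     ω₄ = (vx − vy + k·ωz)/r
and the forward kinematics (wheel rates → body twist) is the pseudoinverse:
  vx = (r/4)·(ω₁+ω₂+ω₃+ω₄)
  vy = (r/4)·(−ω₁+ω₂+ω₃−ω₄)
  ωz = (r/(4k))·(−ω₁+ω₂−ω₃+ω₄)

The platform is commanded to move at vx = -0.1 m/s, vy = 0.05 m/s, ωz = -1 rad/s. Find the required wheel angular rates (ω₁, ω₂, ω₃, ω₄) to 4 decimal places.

k = lx + ly = 0.2 + 0.18 = 0.3800;  k·ωz = 0.3800·-1 = -0.3800
ω₁ (FL) = (vx − vy − k·ωz)/r = 0.2300/0.075 = 3.0667
ω₂ (FR) = (vx + vy + k·ωz)/r = -0.4300/0.075 = -5.7333
ω₃ (RL) = (vx + vy − k·ωz)/r = 0.3300/0.075 = 4.4000
ω₄ (RR) = (vx − vy + k·ωz)/r = -0.5300/0.075 = -7.0667

(3.0667, -5.7333, 4.4000, -7.0667)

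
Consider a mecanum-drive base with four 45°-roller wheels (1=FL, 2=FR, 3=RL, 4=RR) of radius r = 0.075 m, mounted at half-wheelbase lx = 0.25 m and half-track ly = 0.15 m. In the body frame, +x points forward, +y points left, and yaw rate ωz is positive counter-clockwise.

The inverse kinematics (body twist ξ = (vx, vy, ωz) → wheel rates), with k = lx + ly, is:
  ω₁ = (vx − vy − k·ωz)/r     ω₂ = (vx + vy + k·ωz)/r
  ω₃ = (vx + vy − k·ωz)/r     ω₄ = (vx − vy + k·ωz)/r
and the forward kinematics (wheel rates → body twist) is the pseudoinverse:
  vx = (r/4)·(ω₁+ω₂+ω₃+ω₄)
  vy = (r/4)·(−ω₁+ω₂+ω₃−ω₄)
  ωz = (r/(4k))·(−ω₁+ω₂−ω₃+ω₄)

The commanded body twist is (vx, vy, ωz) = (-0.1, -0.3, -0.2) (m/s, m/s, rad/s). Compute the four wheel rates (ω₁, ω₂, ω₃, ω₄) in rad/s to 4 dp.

k = lx + ly = 0.25 + 0.15 = 0.4000;  k·ωz = 0.4000·-0.2 = -0.0800
ω₁ (FL) = (vx − vy − k·ωz)/r = 0.2800/0.075 = 3.7333
ω₂ (FR) = (vx + vy + k·ωz)/r = -0.4800/0.075 = -6.4000
ω₃ (RL) = (vx + vy − k·ωz)/r = -0.3200/0.075 = -4.2667
ω₄ (RR) = (vx − vy + k·ωz)/r = 0.1200/0.075 = 1.6000

(3.7333, -6.4000, -4.2667, 1.6000)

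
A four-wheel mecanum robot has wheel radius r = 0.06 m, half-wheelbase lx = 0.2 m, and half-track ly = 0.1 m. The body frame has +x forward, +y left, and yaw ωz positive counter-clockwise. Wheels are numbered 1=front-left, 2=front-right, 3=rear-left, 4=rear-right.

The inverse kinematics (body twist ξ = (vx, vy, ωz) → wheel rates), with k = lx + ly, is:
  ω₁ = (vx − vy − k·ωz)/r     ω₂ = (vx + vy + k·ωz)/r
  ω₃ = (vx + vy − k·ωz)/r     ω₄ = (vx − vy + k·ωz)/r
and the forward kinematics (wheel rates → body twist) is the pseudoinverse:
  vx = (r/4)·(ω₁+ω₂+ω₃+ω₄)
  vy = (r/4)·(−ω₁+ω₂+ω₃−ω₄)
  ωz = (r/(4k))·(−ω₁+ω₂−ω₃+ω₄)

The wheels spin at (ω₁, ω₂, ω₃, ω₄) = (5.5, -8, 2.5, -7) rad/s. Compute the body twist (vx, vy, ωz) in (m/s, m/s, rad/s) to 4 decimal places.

(-0.1050, -0.0600, -1.1500)

k = lx + ly = 0.2 + 0.1 = 0.3000
ω₁+ω₂+ω₃+ω₄ = -7.0000  →  vx = (0.06/4)·-7.0000 = -0.1050
−ω₁+ω₂+ω₃−ω₄ = -4.0000  →  vy = (0.06/4)·-4.0000 = -0.0600
−ω₁+ω₂−ω₃+ω₄ = -23.0000  →  ωz = (0.06/1.2000)·-23.0000 = -1.1500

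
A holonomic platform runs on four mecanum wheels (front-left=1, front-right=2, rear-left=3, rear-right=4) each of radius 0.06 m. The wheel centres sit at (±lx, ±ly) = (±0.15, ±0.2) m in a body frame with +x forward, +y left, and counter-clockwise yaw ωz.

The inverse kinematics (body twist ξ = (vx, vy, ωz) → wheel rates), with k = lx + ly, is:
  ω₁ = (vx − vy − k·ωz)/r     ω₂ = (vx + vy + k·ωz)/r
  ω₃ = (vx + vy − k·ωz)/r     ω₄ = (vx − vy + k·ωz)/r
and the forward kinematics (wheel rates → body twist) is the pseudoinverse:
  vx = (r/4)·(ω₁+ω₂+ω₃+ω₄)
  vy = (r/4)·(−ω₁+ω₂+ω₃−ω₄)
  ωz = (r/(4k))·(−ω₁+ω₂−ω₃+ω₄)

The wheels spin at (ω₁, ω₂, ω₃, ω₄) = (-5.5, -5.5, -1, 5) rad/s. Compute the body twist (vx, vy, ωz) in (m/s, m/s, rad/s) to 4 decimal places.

(-0.1050, -0.0900, 0.2571)

k = lx + ly = 0.15 + 0.2 = 0.3500
ω₁+ω₂+ω₃+ω₄ = -7.0000  →  vx = (0.06/4)·-7.0000 = -0.1050
−ω₁+ω₂+ω₃−ω₄ = -6.0000  →  vy = (0.06/4)·-6.0000 = -0.0900
−ω₁+ω₂−ω₃+ω₄ = 6.0000  →  ωz = (0.06/1.4000)·6.0000 = 0.2571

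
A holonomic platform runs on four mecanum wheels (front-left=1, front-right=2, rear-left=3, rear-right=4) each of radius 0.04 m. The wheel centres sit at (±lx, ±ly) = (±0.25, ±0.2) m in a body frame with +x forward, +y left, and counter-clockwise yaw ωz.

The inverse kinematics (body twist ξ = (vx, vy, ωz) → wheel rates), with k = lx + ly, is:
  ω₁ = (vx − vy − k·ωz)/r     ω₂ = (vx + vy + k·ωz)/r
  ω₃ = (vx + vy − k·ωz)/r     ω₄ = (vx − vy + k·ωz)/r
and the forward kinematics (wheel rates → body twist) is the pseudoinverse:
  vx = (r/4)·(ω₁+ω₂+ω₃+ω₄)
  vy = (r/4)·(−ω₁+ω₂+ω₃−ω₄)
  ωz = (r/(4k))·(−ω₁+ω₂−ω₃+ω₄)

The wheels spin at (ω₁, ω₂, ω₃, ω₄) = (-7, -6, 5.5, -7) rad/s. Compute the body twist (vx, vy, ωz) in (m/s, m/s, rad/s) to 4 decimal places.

(-0.1450, 0.1350, -0.2556)

k = lx + ly = 0.25 + 0.2 = 0.4500
ω₁+ω₂+ω₃+ω₄ = -14.5000  →  vx = (0.04/4)·-14.5000 = -0.1450
−ω₁+ω₂+ω₃−ω₄ = 13.5000  →  vy = (0.04/4)·13.5000 = 0.1350
−ω₁+ω₂−ω₃+ω₄ = -11.5000  →  ωz = (0.04/1.8000)·-11.5000 = -0.2556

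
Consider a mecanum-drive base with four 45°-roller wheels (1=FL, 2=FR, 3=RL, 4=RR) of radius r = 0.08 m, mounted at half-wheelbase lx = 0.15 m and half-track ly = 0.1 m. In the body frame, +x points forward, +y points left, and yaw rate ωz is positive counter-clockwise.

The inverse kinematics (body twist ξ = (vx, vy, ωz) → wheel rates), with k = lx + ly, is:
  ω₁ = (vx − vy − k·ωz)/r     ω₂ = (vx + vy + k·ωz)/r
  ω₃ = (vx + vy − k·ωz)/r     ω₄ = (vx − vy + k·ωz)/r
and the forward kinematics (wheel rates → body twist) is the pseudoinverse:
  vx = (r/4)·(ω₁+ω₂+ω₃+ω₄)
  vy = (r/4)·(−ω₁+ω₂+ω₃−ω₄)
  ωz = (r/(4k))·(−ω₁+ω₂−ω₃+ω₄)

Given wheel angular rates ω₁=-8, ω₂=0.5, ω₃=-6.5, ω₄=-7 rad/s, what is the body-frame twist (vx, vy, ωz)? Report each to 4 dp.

k = lx + ly = 0.15 + 0.1 = 0.2500
ω₁+ω₂+ω₃+ω₄ = -21.0000  →  vx = (0.08/4)·-21.0000 = -0.4200
−ω₁+ω₂+ω₃−ω₄ = 9.0000  →  vy = (0.08/4)·9.0000 = 0.1800
−ω₁+ω₂−ω₃+ω₄ = 8.0000  →  ωz = (0.08/1.0000)·8.0000 = 0.6400

(-0.4200, 0.1800, 0.6400)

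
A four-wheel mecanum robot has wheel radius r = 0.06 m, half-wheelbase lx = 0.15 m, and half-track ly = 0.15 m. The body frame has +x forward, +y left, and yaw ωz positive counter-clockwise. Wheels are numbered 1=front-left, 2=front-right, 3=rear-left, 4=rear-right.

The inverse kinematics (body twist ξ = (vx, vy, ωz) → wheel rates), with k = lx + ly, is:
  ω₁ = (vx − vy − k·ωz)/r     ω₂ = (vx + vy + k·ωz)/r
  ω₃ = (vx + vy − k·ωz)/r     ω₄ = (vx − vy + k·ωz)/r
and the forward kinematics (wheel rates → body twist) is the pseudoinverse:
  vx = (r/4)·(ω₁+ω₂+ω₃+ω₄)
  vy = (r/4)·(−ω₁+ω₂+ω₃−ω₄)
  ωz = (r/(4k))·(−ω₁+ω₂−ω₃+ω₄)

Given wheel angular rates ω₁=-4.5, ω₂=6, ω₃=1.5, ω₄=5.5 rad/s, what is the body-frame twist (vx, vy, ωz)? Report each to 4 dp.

k = lx + ly = 0.15 + 0.15 = 0.3000
ω₁+ω₂+ω₃+ω₄ = 8.5000  →  vx = (0.06/4)·8.5000 = 0.1275
−ω₁+ω₂+ω₃−ω₄ = 6.5000  →  vy = (0.06/4)·6.5000 = 0.0975
−ω₁+ω₂−ω₃+ω₄ = 14.5000  →  ωz = (0.06/1.2000)·14.5000 = 0.7250

(0.1275, 0.0975, 0.7250)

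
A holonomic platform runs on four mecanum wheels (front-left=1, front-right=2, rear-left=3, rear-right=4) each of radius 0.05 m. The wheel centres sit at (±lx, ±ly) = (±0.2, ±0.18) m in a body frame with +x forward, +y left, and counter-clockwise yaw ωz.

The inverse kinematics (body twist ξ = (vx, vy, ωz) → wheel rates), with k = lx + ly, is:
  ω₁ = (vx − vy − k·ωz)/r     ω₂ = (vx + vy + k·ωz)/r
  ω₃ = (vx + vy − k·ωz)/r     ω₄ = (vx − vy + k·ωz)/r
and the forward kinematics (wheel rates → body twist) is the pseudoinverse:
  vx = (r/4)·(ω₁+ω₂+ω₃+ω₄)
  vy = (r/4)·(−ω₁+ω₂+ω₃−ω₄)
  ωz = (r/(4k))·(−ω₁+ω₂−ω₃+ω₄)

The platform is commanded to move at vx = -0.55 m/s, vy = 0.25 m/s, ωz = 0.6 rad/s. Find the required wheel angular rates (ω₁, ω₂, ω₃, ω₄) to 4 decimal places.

k = lx + ly = 0.2 + 0.18 = 0.3800;  k·ωz = 0.3800·0.6 = 0.2280
ω₁ (FL) = (vx − vy − k·ωz)/r = -1.0280/0.05 = -20.5600
ω₂ (FR) = (vx + vy + k·ωz)/r = -0.0720/0.05 = -1.4400
ω₃ (RL) = (vx + vy − k·ωz)/r = -0.5280/0.05 = -10.5600
ω₄ (RR) = (vx − vy + k·ωz)/r = -0.5720/0.05 = -11.4400

(-20.5600, -1.4400, -10.5600, -11.4400)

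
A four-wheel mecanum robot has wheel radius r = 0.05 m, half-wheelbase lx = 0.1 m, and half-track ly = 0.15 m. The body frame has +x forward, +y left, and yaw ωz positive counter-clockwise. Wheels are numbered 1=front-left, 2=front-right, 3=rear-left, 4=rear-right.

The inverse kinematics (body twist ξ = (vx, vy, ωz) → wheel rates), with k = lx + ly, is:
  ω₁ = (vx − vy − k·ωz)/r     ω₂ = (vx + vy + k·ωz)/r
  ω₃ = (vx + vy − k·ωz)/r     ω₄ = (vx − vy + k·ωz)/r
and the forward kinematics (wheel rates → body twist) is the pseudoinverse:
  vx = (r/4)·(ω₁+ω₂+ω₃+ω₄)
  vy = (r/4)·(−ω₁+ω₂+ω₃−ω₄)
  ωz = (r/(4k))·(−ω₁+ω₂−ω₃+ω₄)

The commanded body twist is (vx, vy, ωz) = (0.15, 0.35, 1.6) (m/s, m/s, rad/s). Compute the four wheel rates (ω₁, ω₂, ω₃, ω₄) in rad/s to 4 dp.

k = lx + ly = 0.1 + 0.15 = 0.2500;  k·ωz = 0.2500·1.6 = 0.4000
ω₁ (FL) = (vx − vy − k·ωz)/r = -0.6000/0.05 = -12.0000
ω₂ (FR) = (vx + vy + k·ωz)/r = 0.9000/0.05 = 18.0000
ω₃ (RL) = (vx + vy − k·ωz)/r = 0.1000/0.05 = 2.0000
ω₄ (RR) = (vx − vy + k·ωz)/r = 0.2000/0.05 = 4.0000

(-12.0000, 18.0000, 2.0000, 4.0000)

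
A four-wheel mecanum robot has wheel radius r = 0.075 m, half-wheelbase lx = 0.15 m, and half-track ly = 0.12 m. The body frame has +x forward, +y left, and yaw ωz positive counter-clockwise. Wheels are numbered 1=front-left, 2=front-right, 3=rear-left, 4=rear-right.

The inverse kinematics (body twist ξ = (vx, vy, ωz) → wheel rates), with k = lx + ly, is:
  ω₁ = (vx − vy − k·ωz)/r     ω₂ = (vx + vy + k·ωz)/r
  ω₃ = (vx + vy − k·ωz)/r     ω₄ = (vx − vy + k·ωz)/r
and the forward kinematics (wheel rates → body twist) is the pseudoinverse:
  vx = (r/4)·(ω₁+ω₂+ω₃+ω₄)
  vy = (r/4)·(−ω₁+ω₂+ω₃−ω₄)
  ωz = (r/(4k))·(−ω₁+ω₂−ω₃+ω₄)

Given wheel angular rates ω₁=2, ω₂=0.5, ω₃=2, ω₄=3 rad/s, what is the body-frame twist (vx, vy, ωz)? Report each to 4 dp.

(0.1406, -0.0469, -0.0347)

k = lx + ly = 0.15 + 0.12 = 0.2700
ω₁+ω₂+ω₃+ω₄ = 7.5000  →  vx = (0.075/4)·7.5000 = 0.1406
−ω₁+ω₂+ω₃−ω₄ = -2.5000  →  vy = (0.075/4)·-2.5000 = -0.0469
−ω₁+ω₂−ω₃+ω₄ = -0.5000  →  ωz = (0.075/1.0800)·-0.5000 = -0.0347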